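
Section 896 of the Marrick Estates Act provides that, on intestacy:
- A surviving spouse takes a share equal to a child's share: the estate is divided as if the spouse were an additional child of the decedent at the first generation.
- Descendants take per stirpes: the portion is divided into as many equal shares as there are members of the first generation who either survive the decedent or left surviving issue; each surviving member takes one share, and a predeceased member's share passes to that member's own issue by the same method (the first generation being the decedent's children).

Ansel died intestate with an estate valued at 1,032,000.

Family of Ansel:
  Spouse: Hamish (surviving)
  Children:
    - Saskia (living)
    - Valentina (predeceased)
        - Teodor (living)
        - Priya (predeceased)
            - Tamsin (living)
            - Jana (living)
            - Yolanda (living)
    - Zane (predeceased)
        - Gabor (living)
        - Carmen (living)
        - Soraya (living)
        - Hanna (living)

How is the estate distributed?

Hamish: 258,000; Saskia: 258,000; Teodor: 129,000; Tamsin: 43,000; Jana: 43,000; Yolanda: 43,000; Gabor: 64,500; Carmen: 64,500; Soraya: 64,500; Hanna: 64,500

The spouse counts as an additional share at the children's level, so there are 4 primary shares of 258,000. Hamish takes one such share (258,000).
The children's combined portion (774,000) is divided into 3 shares of 258,000: Saskia takes 258,000; Valentina's 258,000 share passes to Valentina's issue; Zane's 258,000 share passes to Zane's issue.
Valentina's share (258,000) is divided into 2 shares of 129,000: Teodor takes 129,000; Priya's 129,000 share passes to Priya's issue.
Priya's share (129,000) is divided into 3 shares of 43,000: Tamsin, Jana, and Yolanda each take 43,000.
Zane's share (258,000) is divided into 4 shares of 64,500: Gabor, Carmen, Soraya, and Hanna each take 64,500.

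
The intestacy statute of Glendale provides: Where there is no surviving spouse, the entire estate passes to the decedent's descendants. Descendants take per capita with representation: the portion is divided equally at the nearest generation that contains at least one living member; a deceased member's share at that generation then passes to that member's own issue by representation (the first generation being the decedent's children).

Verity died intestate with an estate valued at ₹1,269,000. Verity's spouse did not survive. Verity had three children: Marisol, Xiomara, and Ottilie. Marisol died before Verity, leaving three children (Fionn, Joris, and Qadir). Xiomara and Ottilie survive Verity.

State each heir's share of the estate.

The entire ₹1,269,000 passes to the descendants.
That amount (₹1,269,000) is divided into 3 shares of ₹423,000: Xiomara and Ottilie each take ₹423,000; Marisol's ₹423,000 share passes to Marisol's issue.
Marisol's share (₹423,000) is divided into 3 shares of ₹141,000: Fionn, Joris, and Qadir each take ₹141,000.

Fionn: ₹141,000; Joris: ₹141,000; Qadir: ₹141,000; Xiomara: ₹423,000; Ottilie: ₹423,000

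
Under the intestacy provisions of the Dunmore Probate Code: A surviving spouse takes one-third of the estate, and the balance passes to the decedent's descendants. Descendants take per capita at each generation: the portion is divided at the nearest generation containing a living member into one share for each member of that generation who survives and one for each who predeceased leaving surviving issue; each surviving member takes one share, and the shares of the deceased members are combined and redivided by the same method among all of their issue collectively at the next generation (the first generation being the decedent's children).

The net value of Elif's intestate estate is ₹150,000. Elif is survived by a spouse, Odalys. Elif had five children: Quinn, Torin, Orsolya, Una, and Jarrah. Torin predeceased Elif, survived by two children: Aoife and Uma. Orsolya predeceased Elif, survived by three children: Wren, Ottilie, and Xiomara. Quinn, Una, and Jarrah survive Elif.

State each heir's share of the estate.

Odalys takes one-third of ₹150,000 = ₹50,000. The remaining ₹100,000 passes to the descendants.
The descendants' portion (₹100,000) is divided at the children's generation into 5 shares of ₹20,000. Quinn, Una, and Jarrah each take ₹20,000. The 2 shares of the deceased (Torin and Orsolya) are combined into a pool of ₹40,000.
That pool (₹40,000) is divided at the grandchildren's generation equally among Aoife, Uma, Wren, Ottilie, and Xiomara: ₹8,000 each.

Odalys: ₹50,000; Quinn: ₹20,000; Aoife: ₹8,000; Uma: ₹8,000; Wren: ₹8,000; Ottilie: ₹8,000; Xiomara: ₹8,000; Una: ₹20,000; Jarrah: ₹20,000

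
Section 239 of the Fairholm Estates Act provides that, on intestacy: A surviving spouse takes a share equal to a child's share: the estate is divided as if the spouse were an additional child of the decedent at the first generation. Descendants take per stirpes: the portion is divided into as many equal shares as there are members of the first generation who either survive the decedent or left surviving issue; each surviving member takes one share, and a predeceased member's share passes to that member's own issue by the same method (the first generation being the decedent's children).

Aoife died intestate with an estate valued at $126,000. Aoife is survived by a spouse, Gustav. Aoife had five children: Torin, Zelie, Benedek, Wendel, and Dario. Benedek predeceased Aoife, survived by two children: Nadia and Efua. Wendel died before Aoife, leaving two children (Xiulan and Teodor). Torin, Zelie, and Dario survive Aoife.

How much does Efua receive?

Efua receives $10,500.

The spouse counts as an additional share at the children's level, so there are 6 primary shares of $21,000. Gustav takes one such share ($21,000).
The children's combined portion ($105,000) is divided into 5 shares of $21,000: Torin, Zelie, and Dario each take $21,000; Benedek's $21,000 share passes to Benedek's issue; Wendel's $21,000 share passes to Wendel's issue.
Benedek's share ($21,000) is divided into 2 shares of $10,500: Nadia and Efua each take $10,500.
Wendel's share ($21,000) is divided into 2 shares of $10,500: Xiulan and Teodor each take $10,500.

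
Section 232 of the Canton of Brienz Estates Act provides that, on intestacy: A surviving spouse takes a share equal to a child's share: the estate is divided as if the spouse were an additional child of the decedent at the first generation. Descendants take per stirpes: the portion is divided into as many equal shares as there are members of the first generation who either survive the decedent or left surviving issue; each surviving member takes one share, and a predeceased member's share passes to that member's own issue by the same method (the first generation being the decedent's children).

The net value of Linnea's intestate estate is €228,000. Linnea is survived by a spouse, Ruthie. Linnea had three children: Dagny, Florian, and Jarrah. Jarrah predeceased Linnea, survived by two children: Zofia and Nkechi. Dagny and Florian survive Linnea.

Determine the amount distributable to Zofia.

Zofia receives €28,500.

The spouse counts as an additional share at the children's level, so there are 4 primary shares of €57,000. Ruthie takes one such share (€57,000).
The children's combined portion (€171,000) is divided into 3 shares of €57,000: Dagny and Florian each take €57,000; Jarrah's €57,000 share passes to Jarrah's issue.
Jarrah's share (€57,000) is divided into 2 shares of €28,500: Zofia and Nkechi each take €28,500.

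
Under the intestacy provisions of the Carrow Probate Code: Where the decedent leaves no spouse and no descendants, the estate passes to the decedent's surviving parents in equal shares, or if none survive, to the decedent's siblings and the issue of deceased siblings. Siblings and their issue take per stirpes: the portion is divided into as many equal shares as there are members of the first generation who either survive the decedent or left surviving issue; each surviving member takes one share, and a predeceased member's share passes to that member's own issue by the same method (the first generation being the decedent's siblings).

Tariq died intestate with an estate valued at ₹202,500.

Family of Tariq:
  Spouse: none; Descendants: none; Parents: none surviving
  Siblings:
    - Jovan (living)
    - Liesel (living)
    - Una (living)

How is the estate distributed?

The entire ₹202,500 passes to the siblings and their issue.
That amount (₹202,500) is divided into 3 shares of ₹67,500: Jovan, Liesel, and Una each take ₹67,500.

Jovan: ₹67,500; Liesel: ₹67,500; Una: ₹67,500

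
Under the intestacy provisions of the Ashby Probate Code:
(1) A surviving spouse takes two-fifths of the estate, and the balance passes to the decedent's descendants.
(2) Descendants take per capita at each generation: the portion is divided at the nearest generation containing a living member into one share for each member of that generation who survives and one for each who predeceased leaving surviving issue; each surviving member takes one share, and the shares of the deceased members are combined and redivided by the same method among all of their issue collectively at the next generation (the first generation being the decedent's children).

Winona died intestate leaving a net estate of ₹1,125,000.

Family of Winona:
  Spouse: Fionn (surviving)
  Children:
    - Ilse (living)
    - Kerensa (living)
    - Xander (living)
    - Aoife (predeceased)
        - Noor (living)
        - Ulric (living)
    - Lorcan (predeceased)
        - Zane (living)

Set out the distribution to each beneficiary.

Fionn: ₹450,000; Ilse: ₹135,000; Kerensa: ₹135,000; Xander: ₹135,000; Noor: ₹90,000; Ulric: ₹90,000; Zane: ₹90,000

Fionn takes two-fifths of ₹1,125,000 = ₹450,000. The remaining ₹675,000 passes to the descendants.
The descendants' portion (₹675,000) is divided at the children's generation into 5 shares of ₹135,000. Ilse, Kerensa, and Xander each take ₹135,000. The 2 shares of the deceased (Aoife and Lorcan) are combined into a pool of ₹270,000.
That pool (₹270,000) is divided at the grandchildren's generation equally among Noor, Ulric, and Zane: ₹90,000 each.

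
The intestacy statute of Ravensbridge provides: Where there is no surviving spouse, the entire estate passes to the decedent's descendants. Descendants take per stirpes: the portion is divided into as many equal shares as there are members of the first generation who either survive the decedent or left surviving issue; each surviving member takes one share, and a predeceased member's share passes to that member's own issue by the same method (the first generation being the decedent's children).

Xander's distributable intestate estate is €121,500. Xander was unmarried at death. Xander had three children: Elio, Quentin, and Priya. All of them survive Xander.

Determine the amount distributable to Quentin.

Quentin receives €40,500.

The entire €121,500 passes to the descendants.
That amount (€121,500) is divided into 3 shares of €40,500: Elio, Quentin, and Priya each take €40,500.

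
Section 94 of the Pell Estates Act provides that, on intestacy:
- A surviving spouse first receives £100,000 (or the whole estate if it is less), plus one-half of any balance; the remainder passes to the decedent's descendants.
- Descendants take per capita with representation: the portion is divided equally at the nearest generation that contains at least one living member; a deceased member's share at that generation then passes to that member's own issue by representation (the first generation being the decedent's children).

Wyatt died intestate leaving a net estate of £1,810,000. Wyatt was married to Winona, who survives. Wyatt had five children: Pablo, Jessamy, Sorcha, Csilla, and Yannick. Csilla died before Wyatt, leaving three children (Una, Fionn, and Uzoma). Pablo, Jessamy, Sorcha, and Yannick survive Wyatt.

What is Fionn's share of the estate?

Fionn receives £57,000.

Winona first takes £100,000, leaving a balance of £1,710,000. Winona then takes one-half of the balance (£855,000), for a total of £955,000. The remaining £855,000 passes to the descendants.
The descendants' portion (£855,000) is divided into 5 shares of £171,000: Pablo, Jessamy, Sorcha, and Yannick each take £171,000; Csilla's £171,000 share passes to Csilla's issue.
Csilla's share (£171,000) is divided into 3 shares of £57,000: Una, Fionn, and Uzoma each take £57,000.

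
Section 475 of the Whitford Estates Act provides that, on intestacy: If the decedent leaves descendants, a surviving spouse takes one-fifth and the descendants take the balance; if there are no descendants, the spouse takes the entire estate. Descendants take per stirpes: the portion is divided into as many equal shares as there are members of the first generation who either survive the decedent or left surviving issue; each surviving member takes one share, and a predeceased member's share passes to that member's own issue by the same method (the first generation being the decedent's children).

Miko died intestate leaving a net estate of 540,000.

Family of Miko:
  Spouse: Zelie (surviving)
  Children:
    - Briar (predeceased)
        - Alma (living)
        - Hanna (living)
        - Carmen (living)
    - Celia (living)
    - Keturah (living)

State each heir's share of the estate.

Zelie takes one-fifth of 540,000 = 108,000. The remaining 432,000 passes to the descendants.
The descendants' portion (432,000) is divided into 3 shares of 144,000: Celia and Keturah each take 144,000; Briar's 144,000 share passes to Briar's issue.
Briar's share (144,000) is divided into 3 shares of 48,000: Alma, Hanna, and Carmen each take 48,000.

Zelie: 108,000; Alma: 48,000; Hanna: 48,000; Carmen: 48,000; Celia: 144,000; Keturah: 144,000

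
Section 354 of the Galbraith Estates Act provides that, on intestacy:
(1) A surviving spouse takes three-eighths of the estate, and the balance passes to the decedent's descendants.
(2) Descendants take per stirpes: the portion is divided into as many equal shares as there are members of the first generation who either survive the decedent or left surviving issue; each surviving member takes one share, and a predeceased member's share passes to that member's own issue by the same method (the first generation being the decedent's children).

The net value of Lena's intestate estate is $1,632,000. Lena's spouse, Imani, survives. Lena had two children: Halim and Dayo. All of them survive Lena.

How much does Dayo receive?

Dayo receives $510,000.

Imani takes three-eighths of $1,632,000 = $612,000. The remaining $1,020,000 passes to the descendants.
The descendants' portion ($1,020,000) is divided into 2 shares of $510,000: Halim and Dayo each take $510,000.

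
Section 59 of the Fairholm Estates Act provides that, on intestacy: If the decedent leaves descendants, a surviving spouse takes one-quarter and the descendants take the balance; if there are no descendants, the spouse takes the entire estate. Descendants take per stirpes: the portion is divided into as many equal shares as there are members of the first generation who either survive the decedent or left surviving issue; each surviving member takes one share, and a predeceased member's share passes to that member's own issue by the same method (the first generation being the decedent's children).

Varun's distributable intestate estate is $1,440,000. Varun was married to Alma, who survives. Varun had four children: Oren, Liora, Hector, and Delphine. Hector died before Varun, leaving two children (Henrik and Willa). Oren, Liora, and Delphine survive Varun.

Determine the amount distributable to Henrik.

Henrik receives $135,000.

Alma takes one-quarter of $1,440,000 = $360,000. The remaining $1,080,000 passes to the descendants.
The descendants' portion ($1,080,000) is divided into 4 shares of $270,000: Oren, Liora, and Delphine each take $270,000; Hector's $270,000 share passes to Hector's issue.
Hector's share ($270,000) is divided into 2 shares of $135,000: Henrik and Willa each take $135,000.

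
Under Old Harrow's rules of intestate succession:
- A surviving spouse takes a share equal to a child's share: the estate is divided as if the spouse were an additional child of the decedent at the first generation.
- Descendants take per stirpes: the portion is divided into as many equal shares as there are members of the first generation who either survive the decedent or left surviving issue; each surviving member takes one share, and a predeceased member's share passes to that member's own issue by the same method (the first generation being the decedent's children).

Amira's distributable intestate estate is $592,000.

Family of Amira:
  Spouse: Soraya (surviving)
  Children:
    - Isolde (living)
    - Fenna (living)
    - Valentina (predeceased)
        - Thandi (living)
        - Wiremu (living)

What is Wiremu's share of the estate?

The spouse counts as an additional share at the children's level, so there are 4 primary shares of $148,000. Soraya takes one such share ($148,000).
The children's combined portion ($444,000) is divided into 3 shares of $148,000: Isolde and Fenna each take $148,000; Valentina's $148,000 share passes to Valentina's issue.
Valentina's share ($148,000) is divided into 2 shares of $74,000: Thandi and Wiremu each take $74,000.

Wiremu receives $74,000.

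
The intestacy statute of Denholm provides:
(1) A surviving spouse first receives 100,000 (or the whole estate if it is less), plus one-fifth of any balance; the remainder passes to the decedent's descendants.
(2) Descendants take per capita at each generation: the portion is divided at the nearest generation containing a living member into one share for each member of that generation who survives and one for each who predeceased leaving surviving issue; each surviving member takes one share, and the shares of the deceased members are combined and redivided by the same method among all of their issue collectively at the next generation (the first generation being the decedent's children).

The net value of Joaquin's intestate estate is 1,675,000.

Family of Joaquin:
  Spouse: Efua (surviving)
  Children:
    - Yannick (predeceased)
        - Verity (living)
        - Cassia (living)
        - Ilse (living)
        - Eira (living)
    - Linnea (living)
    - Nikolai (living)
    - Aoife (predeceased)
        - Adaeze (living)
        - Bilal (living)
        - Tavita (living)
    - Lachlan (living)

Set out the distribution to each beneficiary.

Efua first takes 100,000, leaving a balance of 1,575,000. Efua then takes one-fifth of the balance (315,000), for a total of 415,000. The remaining 1,260,000 passes to the descendants.
The descendants' portion (1,260,000) is divided at the children's generation into 5 shares of 252,000. Linnea, Nikolai, and Lachlan each take 252,000. The 2 shares of the deceased (Yannick and Aoife) are combined into a pool of 504,000.
That pool (504,000) is divided at the grandchildren's generation equally among Verity, Cassia, Ilse, Eira, Adaeze, Bilal, and Tavita: 72,000 each.

Efua: 415,000; Verity: 72,000; Cassia: 72,000; Ilse: 72,000; Eira: 72,000; Linnea: 252,000; Nikolai: 252,000; Adaeze: 72,000; Bilal: 72,000; Tavita: 72,000; Lachlan: 252,000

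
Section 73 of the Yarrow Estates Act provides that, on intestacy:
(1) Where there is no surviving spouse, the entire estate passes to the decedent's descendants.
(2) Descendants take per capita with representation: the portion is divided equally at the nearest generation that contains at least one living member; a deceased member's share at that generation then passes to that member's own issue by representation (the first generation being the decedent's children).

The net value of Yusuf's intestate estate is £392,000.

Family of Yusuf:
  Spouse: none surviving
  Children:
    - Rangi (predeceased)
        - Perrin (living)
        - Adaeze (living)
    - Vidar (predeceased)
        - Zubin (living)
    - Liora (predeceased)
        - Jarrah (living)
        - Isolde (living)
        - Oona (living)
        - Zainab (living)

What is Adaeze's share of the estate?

Adaeze receives £56,000.

The entire £392,000 passes to the descendants.
No child survives, so the initial division is made at the grandchildren's generation.
That amount (£392,000) is divided into 7 shares of £56,000: Perrin, Adaeze, Zubin, Jarrah, Isolde, Oona, and Zainab each take £56,000.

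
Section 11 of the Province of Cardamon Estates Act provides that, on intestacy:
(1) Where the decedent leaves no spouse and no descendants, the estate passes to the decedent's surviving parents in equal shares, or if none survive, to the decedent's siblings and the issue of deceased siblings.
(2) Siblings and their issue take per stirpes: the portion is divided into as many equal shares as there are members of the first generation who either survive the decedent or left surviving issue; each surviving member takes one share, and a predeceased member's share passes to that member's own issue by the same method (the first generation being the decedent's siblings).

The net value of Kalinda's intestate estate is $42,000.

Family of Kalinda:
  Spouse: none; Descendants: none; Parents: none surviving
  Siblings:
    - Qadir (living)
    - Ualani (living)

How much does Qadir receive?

Qadir receives $21,000.

The entire $42,000 passes to the siblings and their issue.
That amount ($42,000) is divided into 2 shares of $21,000: Qadir and Ualani each take $21,000.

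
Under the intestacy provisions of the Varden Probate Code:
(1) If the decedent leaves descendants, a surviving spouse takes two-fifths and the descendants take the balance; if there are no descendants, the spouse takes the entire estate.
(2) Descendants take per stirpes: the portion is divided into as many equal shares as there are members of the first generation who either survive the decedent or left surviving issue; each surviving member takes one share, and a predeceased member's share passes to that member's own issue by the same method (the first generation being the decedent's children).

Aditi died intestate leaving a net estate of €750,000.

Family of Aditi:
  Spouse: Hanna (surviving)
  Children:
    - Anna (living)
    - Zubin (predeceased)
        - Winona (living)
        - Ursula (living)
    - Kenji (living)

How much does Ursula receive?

Hanna takes two-fifths of €750,000 = €300,000. The remaining €450,000 passes to the descendants.
The descendants' portion (€450,000) is divided into 3 shares of €150,000: Anna and Kenji each take €150,000; Zubin's €150,000 share passes to Zubin's issue.
Zubin's share (€150,000) is divided into 2 shares of €75,000: Winona and Ursula each take €75,000.

Ursula receives €75,000.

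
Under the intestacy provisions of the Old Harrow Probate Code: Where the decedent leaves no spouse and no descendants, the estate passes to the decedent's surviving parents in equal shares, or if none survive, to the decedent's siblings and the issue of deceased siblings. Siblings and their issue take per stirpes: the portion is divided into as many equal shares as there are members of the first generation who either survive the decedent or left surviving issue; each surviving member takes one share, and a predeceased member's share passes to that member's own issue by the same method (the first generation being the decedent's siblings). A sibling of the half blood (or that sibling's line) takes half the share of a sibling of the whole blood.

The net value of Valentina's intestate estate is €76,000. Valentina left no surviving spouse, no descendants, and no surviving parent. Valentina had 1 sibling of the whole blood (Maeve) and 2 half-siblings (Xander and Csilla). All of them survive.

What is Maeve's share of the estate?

Maeve receives €38,000.

The entire €76,000 passes to the siblings and their issue.
Counting each half-blood sibling's line as half a unit, there are 2 units in €76,000, so one unit is €38,000. Whole-blood lines (Maeve) take €38,000 each; half-blood lines (Xander and Csilla) take €19,000 each.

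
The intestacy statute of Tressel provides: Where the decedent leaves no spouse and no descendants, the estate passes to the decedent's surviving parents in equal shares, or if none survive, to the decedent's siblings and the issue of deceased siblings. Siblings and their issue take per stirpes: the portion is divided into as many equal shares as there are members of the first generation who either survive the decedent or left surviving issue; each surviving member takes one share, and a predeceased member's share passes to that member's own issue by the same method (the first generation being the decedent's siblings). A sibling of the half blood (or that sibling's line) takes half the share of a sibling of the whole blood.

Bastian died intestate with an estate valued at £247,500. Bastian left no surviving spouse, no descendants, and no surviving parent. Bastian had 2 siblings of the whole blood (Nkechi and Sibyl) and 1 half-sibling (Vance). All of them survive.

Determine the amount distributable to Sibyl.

Sibyl receives £99,000.

The entire £247,500 passes to the siblings and their issue.
Counting each half-blood sibling's line as half a unit, there are 5/2 units in £247,500, so one unit is £99,000. Whole-blood lines (Nkechi and Sibyl) take £99,000 each; half-blood lines (Vance) take £49,500 each.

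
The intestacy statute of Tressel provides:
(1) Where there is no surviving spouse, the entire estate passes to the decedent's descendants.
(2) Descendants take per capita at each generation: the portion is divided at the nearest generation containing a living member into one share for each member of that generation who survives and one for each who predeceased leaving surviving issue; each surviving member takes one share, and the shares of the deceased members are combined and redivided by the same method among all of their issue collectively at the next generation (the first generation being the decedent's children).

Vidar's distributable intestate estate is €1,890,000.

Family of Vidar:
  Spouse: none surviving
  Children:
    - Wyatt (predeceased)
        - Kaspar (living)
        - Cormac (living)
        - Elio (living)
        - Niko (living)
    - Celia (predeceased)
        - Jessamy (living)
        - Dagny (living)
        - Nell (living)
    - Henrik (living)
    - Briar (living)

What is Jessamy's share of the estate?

The entire €1,890,000 passes to the descendants.
That amount (€1,890,000) is divided at the children's generation into 4 shares of €472,500. Henrik and Briar each take €472,500. The 2 shares of the deceased (Wyatt and Celia) are combined into a pool of €945,000.
That pool (€945,000) is divided at the grandchildren's generation equally among Kaspar, Cormac, Elio, Niko, Jessamy, Dagny, and Nell: €135,000 each.

Jessamy receives €135,000.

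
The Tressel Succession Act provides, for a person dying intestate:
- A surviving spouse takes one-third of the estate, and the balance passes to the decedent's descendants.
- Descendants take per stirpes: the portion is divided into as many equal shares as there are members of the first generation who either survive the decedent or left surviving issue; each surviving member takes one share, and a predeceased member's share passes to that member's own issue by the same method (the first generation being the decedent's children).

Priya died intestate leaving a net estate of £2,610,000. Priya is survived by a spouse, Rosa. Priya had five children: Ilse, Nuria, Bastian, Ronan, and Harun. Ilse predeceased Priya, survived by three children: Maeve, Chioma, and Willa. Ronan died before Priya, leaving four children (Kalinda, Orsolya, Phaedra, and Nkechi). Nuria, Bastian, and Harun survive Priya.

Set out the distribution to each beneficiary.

Rosa takes one-third of £2,610,000 = £870,000. The remaining £1,740,000 passes to the descendants.
The descendants' portion (£1,740,000) is divided into 5 shares of £348,000: Nuria, Bastian, and Harun each take £348,000; Ilse's £348,000 share passes to Ilse's issue; Ronan's £348,000 share passes to Ronan's issue.
Ilse's share (£348,000) is divided into 3 shares of £116,000: Maeve, Chioma, and Willa each take £116,000.
Ronan's share (£348,000) is divided into 4 shares of £87,000: Kalinda, Orsolya, Phaedra, and Nkechi each take £87,000.

Rosa: £870,000; Maeve: £116,000; Chioma: £116,000; Willa: £116,000; Nuria: £348,000; Bastian: £348,000; Kalinda: £87,000; Orsolya: £87,000; Phaedra: £87,000; Nkechi: £87,000; Harun: £348,000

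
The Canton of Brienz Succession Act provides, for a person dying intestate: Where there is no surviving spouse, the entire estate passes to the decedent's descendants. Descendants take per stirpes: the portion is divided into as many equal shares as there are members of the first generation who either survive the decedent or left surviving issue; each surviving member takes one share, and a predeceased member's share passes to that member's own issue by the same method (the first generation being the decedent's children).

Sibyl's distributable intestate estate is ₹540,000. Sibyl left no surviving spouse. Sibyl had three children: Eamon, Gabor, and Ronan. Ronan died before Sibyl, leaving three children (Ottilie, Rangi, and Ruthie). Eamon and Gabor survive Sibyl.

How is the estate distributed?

The entire ₹540,000 passes to the descendants.
That amount (₹540,000) is divided into 3 shares of ₹180,000: Eamon and Gabor each take ₹180,000; Ronan's ₹180,000 share passes to Ronan's issue.
Ronan's share (₹180,000) is divided into 3 shares of ₹60,000: Ottilie, Rangi, and Ruthie each take ₹60,000.

Eamon: ₹180,000; Gabor: ₹180,000; Ottilie: ₹60,000; Rangi: ₹60,000; Ruthie: ₹60,000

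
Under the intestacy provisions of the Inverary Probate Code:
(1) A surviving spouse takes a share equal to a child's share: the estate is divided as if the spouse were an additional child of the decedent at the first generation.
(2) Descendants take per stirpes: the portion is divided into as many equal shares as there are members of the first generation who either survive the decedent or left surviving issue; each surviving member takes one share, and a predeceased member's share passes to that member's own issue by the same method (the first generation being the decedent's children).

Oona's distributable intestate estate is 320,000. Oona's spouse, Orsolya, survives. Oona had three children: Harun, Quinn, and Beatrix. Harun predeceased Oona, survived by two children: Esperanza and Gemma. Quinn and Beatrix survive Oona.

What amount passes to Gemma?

The spouse counts as an additional share at the children's level, so there are 4 primary shares of 80,000. Orsolya takes one such share (80,000).
The children's combined portion (240,000) is divided into 3 shares of 80,000: Quinn and Beatrix each take 80,000; Harun's 80,000 share passes to Harun's issue.
Harun's share (80,000) is divided into 2 shares of 40,000: Esperanza and Gemma each take 40,000.

Gemma receives 40,000.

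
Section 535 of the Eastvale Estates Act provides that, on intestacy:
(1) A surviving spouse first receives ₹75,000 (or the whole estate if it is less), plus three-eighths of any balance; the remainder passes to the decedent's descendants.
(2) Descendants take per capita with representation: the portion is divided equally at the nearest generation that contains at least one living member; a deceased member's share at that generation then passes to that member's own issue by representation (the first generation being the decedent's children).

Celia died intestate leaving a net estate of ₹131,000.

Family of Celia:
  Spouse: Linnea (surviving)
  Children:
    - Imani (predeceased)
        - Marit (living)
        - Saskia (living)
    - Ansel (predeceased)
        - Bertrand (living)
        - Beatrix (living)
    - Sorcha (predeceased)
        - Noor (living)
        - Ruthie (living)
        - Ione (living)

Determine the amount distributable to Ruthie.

Linnea first takes ₹75,000, leaving a balance of ₹56,000. Linnea then takes three-eighths of the balance (₹21,000), for a total of ₹96,000. The remaining ₹35,000 passes to the descendants.
No child survives, so the initial division is made at the grandchildren's generation.
The descendants' portion (₹35,000) is divided into 7 shares of ₹5,000: Marit, Saskia, Bertrand, Beatrix, Noor, Ruthie, and Ione each take ₹5,000.

Ruthie receives ₹5,000.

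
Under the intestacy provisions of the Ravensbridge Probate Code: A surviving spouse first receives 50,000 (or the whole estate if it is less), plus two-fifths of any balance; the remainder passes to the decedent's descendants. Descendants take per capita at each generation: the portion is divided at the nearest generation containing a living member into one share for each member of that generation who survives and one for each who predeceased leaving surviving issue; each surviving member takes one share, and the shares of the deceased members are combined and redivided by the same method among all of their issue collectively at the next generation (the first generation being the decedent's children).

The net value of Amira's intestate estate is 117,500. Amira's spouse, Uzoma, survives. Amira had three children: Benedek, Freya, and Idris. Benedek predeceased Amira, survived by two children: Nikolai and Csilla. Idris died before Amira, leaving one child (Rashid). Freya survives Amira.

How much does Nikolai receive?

Nikolai receives 9,000.

Uzoma first takes 50,000, leaving a balance of 67,500. Uzoma then takes two-fifths of the balance (27,000), for a total of 77,000. The remaining 40,500 passes to the descendants.
The descendants' portion (40,500) is divided at the children's generation into 3 shares of 13,500. Freya takes 13,500. The 2 shares of the deceased (Benedek and Idris) are combined into a pool of 27,000.
That pool (27,000) is divided at the grandchildren's generation equally among Nikolai, Csilla, and Rashid: 9,000 each.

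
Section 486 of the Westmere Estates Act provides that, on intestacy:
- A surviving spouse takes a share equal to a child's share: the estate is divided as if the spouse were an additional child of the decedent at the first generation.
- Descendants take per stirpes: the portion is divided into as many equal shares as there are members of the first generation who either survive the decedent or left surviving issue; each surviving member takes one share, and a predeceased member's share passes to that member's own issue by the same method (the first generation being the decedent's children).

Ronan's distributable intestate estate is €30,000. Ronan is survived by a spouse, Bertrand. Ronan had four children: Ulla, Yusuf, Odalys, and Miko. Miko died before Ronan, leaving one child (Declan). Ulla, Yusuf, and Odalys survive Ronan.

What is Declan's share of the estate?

Declan receives €6,000.

The spouse counts as an additional share at the children's level, so there are 5 primary shares of €6,000. Bertrand takes one such share (€6,000).
The children's combined portion (€24,000) is divided into 4 shares of €6,000: Ulla, Yusuf, and Odalys each take €6,000; Miko's €6,000 share passes to Miko's issue.
Miko's share (€6,000) passes entirely to Declan.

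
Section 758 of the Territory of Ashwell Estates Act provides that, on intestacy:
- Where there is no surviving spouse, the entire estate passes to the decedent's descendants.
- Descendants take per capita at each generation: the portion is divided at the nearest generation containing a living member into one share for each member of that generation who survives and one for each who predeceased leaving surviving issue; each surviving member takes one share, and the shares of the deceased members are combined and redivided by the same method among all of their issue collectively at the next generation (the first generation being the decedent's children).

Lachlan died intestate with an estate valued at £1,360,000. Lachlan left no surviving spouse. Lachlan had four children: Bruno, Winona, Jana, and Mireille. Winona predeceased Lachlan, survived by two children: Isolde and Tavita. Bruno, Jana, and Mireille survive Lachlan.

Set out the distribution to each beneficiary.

Bruno: £340,000; Isolde: £170,000; Tavita: £170,000; Jana: £340,000; Mireille: £340,000

The entire £1,360,000 passes to the descendants.
That amount (£1,360,000) is divided at the children's generation into 4 shares of £340,000. Bruno, Jana, and Mireille each take £340,000. The remaining share for the deceased Winona (£340,000) is carried to the next generation.
That pool (£340,000) is divided at the grandchildren's generation equally among Isolde and Tavita: £170,000 each.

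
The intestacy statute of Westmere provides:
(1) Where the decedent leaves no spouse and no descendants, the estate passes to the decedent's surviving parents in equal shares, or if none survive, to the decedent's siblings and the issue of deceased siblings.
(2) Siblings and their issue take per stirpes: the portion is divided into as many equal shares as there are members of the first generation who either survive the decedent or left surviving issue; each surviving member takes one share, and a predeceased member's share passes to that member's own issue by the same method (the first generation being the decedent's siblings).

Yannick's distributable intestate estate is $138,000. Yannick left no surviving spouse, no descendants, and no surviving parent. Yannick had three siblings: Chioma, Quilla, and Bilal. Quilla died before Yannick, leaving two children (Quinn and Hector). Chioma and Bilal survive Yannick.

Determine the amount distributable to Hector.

Hector receives $23,000.

The entire $138,000 passes to the siblings and their issue.
That amount ($138,000) is divided into 3 shares of $46,000: Chioma and Bilal each take $46,000; Quilla's $46,000 share passes to Quilla's issue.
Quilla's share ($46,000) is divided into 2 shares of $23,000: Quinn and Hector each take $23,000.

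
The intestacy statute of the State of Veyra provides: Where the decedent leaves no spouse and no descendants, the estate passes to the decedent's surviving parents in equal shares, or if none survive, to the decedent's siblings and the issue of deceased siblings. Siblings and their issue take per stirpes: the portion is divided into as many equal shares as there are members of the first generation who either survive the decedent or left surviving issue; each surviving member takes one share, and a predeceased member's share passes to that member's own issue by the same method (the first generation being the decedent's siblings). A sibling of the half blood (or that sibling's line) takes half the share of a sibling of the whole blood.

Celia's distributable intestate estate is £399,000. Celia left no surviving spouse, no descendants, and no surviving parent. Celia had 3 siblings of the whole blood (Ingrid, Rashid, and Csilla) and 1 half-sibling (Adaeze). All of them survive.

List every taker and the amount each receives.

The entire £399,000 passes to the siblings and their issue.
Counting each half-blood sibling's line as half a unit, there are 7/2 units in £399,000, so one unit is £114,000. Whole-blood lines (Ingrid, Rashid, and Csilla) take £114,000 each; half-blood lines (Adaeze) take £57,000 each.

Ingrid: £114,000; Rashid: £114,000; Adaeze: £57,000; Csilla: £114,000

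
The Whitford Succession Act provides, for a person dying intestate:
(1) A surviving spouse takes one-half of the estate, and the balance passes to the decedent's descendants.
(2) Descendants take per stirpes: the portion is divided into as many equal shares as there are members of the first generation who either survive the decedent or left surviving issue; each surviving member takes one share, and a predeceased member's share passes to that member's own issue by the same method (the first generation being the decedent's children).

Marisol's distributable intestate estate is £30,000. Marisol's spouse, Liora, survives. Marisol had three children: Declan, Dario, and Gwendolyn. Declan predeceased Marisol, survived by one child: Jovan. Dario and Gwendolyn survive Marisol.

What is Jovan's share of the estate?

Liora takes one-half of £30,000 = £15,000. The remaining £15,000 passes to the descendants.
The descendants' portion (£15,000) is divided into 3 shares of £5,000: Dario and Gwendolyn each take £5,000; Declan's £5,000 share passes to Declan's issue.
Declan's share (£5,000) passes entirely to Jovan.

Jovan receives £5,000.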